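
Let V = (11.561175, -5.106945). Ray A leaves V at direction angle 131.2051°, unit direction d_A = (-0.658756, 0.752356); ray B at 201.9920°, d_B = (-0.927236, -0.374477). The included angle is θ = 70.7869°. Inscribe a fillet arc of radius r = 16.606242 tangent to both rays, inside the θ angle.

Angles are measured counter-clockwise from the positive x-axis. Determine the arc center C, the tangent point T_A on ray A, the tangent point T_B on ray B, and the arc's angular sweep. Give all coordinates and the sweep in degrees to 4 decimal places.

center=(-16.3297,1.5383) T_A=(-3.8359,12.4778) T_B=(-10.1110,-13.8596) sweep=109.2131

bisector direction at 166.5985° = (-0.972770,0.231773)
center distance |VC| = r/sin(θ/2) = 16.606242/sin(35.3935°) = 28.671593
C = V + |VC|·bis = (-16.3297,1.5383)
T_A = V + ((C−V)·d_A)·d_A = V + 23.3729·d_A = (-3.8359,12.4778)
T_B = V + ((C−V)·d_B)·d_B = V + 23.3729·d_B = (-10.1110,-13.8596)
sweep = 180° − θ = 109.2131°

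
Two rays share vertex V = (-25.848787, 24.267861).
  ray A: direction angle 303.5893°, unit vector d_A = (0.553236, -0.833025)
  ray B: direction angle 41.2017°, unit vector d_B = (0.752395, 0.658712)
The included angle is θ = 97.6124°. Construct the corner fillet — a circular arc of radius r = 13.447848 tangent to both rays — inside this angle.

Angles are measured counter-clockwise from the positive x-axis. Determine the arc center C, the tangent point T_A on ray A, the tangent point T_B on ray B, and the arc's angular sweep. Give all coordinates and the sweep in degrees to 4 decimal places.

bisector direction at 352.3955° = (0.991205,-0.132334)
center distance |VC| = r/sin(θ/2) = 13.447848/sin(48.8062°) = 17.871223
C = V + |VC|·bis = (-8.1347,21.9029)
T_A = V + ((C−V)·d_A)·d_A = V + 11.7701·d_A = (-19.3371,14.4631)
T_B = V + ((C−V)·d_B)·d_B = V + 11.7701·d_B = (-16.9930,32.0210)
sweep = 180° − θ = 82.3876°

center=(-8.1347,21.9029) T_A=(-19.3371,14.4631) T_B=(-16.9930,32.0210) sweep=82.3876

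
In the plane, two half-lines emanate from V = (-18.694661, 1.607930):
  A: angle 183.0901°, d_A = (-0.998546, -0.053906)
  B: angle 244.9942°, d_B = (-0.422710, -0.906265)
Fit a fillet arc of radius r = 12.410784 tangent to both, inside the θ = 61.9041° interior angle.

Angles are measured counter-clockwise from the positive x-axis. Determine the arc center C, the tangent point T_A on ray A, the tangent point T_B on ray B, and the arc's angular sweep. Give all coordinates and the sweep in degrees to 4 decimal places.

bisector direction at 214.0421° = (-0.828626,-0.559803)
center distance |VC| = r/sin(θ/2) = 12.410784/sin(30.9520°) = 24.130446
C = V + |VC|·bis = (-38.6898,-11.9004)
T_A = V + ((C−V)·d_A)·d_A = V + 20.6942·d_A = (-39.3588,0.4924)
T_B = V + ((C−V)·d_B)·d_B = V + 20.6942·d_B = (-27.4423,-17.1465)
sweep = 180° − θ = 118.0959°

center=(-38.6898,-11.9004) T_A=(-39.3588,0.4924) T_B=(-27.4423,-17.1465) sweep=118.0959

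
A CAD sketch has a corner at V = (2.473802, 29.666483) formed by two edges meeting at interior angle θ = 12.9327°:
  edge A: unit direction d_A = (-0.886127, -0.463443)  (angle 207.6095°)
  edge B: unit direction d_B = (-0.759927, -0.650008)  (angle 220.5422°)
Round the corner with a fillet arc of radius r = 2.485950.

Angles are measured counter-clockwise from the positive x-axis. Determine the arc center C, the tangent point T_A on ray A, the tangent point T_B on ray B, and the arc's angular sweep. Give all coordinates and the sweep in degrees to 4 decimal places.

center=(-15.8099,17.2987) T_A=(-16.9620,19.5016) T_B=(-14.1940,15.4096) sweep=167.0673

bisector direction at 214.0759° = (-0.828297,-0.560290)
center distance |VC| = r/sin(θ/2) = 2.485950/sin(6.4664°) = 22.073853
C = V + |VC|·bis = (-15.8099,17.2987)
T_A = V + ((C−V)·d_A)·d_A = V + 21.9334·d_A = (-16.9620,19.5016)
T_B = V + ((C−V)·d_B)·d_B = V + 21.9334·d_B = (-14.1940,15.4096)
sweep = 180° − θ = 167.0673°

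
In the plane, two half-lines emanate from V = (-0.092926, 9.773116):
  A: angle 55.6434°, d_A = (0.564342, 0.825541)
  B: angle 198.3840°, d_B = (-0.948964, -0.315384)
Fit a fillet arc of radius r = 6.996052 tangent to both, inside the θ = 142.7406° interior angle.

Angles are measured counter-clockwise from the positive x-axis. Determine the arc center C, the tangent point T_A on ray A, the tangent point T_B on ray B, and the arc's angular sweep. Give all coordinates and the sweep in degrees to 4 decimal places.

center=(-4.5375,15.6683) T_A=(1.2381,11.7201) T_B=(-2.3310,9.0293) sweep=37.2594

bisector direction at 127.0137° = (-0.602006,0.798492)
center distance |VC| = r/sin(θ/2) = 6.996052/sin(71.3703°) = 7.382894
C = V + |VC|·bis = (-4.5375,15.6683)
T_A = V + ((C−V)·d_A)·d_A = V + 2.3585·d_A = (1.2381,11.7201)
T_B = V + ((C−V)·d_B)·d_B = V + 2.3585·d_B = (-2.3310,9.0293)
sweep = 180° − θ = 37.2594°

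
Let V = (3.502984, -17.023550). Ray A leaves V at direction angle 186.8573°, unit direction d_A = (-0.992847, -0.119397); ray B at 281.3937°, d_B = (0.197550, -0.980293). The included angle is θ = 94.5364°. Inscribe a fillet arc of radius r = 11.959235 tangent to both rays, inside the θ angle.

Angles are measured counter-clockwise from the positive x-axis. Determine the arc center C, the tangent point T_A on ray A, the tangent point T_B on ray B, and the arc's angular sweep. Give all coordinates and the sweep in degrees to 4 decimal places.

center=(-6.0380,-30.2163) T_A=(-7.4659,-18.3426) T_B=(5.6855,-27.8538) sweep=85.4636

bisector direction at 234.1255° = (-0.586012,-0.810303)
center distance |VC| = r/sin(θ/2) = 11.959235/sin(47.2682°) = 16.281300
C = V + |VC|·bis = (-6.0380,-30.2163)
T_A = V + ((C−V)·d_A)·d_A = V + 11.0480·d_A = (-7.4659,-18.3426)
T_B = V + ((C−V)·d_B)·d_B = V + 11.0480·d_B = (5.6855,-27.8538)
sweep = 180° − θ = 85.4636°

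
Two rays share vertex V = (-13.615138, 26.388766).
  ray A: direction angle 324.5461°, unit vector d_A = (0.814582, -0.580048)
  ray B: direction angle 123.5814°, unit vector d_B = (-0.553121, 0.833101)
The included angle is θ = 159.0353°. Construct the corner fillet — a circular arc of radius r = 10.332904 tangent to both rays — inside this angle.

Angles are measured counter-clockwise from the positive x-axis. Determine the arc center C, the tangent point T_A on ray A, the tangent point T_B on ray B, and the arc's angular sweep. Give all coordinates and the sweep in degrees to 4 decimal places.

bisector direction at 44.0638° = (0.718566,0.695458)
center distance |VC| = r/sin(θ/2) = 10.332904/sin(79.5177°) = 10.508277
C = V + |VC|·bis = (-6.0642,33.6968)
T_A = V + ((C−V)·d_A)·d_A = V + 1.9118·d_A = (-12.0578,25.2798)
T_B = V + ((C−V)·d_B)·d_B = V + 1.9118·d_B = (-14.6726,27.9815)
sweep = 180° − θ = 20.9647°

center=(-6.0642,33.6968) T_A=(-12.0578,25.2798) T_B=(-14.6726,27.9815) sweep=20.9647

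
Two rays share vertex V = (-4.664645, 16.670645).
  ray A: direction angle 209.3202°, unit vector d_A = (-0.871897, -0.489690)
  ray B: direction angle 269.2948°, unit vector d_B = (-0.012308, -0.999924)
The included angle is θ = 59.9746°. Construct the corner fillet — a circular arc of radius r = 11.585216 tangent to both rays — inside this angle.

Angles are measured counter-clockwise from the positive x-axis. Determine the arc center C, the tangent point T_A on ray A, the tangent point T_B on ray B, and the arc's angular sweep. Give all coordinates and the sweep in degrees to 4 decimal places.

bisector direction at 239.3075° = (-0.510430,-0.859919)
center distance |VC| = r/sin(θ/2) = 11.585216/sin(29.9873°) = 23.179332
C = V + |VC|·bis = (-16.4961,-3.2617)
T_A = V + ((C−V)·d_A)·d_A = V + 20.0765·d_A = (-22.1692,6.8394)
T_B = V + ((C−V)·d_B)·d_B = V + 20.0765·d_B = (-4.9117,-3.4043)
sweep = 180° − θ = 120.0254°

center=(-16.4961,-3.2617) T_A=(-22.1692,6.8394) T_B=(-4.9117,-3.4043) sweep=120.0254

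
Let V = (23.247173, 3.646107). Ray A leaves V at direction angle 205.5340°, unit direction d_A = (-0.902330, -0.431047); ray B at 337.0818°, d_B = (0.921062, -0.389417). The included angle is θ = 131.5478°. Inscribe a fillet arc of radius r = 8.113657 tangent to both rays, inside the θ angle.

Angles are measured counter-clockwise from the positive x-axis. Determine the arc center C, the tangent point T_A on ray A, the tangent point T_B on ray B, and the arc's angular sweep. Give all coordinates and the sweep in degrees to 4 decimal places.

center=(23.4503,-5.2488) T_A=(19.9529,2.0724) T_B=(26.6098,2.2244) sweep=48.4522

bisector direction at 271.3079° = (0.022825,-0.999739)
center distance |VC| = r/sin(θ/2) = 8.113657/sin(65.7739°) = 8.897205
C = V + |VC|·bis = (23.4503,-5.2488)
T_A = V + ((C−V)·d_A)·d_A = V + 3.6509·d_A = (19.9529,2.0724)
T_B = V + ((C−V)·d_B)·d_B = V + 3.6509·d_B = (26.6098,2.2244)
sweep = 180° − θ = 48.4522°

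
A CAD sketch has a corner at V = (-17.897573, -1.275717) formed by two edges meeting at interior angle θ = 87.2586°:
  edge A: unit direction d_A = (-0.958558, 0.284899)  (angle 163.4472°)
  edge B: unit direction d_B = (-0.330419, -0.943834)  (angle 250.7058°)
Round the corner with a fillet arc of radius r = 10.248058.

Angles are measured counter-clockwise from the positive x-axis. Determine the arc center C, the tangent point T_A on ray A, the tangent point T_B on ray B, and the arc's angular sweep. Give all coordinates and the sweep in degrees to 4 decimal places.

bisector direction at 207.0765° = (-0.890400,-0.455180)
center distance |VC| = r/sin(θ/2) = 10.248058/sin(43.6293°) = 14.852478
C = V + |VC|·bis = (-31.1222,-8.0363)
T_A = V + ((C−V)·d_A)·d_A = V + 10.7505·d_A = (-28.2026,1.7871)
T_B = V + ((C−V)·d_B)·d_B = V + 10.7505·d_B = (-21.4497,-11.4224)
sweep = 180° − θ = 92.7414°

center=(-31.1222,-8.0363) T_A=(-28.2026,1.7871) T_B=(-21.4497,-11.4224) sweep=92.7414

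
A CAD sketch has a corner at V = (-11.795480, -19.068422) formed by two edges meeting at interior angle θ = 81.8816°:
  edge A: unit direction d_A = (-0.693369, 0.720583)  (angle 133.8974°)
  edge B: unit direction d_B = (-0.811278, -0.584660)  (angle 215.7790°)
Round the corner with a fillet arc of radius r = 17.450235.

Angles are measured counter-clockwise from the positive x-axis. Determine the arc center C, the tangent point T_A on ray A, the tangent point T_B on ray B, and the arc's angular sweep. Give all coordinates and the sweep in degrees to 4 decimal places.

center=(-38.3177,-16.6725) T_A=(-25.7434,-4.5731) T_B=(-28.1153,-30.8295) sweep=98.1184

bisector direction at 174.8382° = (-0.995945,0.089969)
center distance |VC| = r/sin(θ/2) = 17.450235/sin(40.9408°) = 26.630241
C = V + |VC|·bis = (-38.3177,-16.6725)
T_A = V + ((C−V)·d_A)·d_A = V + 20.1161·d_A = (-25.7434,-4.5731)
T_B = V + ((C−V)·d_B)·d_B = V + 20.1161·d_B = (-28.1153,-30.8295)
sweep = 180° − θ = 98.1184°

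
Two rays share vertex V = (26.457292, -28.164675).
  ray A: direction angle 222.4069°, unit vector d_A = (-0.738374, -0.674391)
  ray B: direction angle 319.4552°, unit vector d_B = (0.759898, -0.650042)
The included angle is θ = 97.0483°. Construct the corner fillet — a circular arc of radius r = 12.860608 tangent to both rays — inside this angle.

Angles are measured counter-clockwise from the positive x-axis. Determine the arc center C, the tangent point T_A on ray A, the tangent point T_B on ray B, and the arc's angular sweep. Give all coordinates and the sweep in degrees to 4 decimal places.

bisector direction at 270.9311° = (0.016249,-0.999868)
center distance |VC| = r/sin(θ/2) = 12.860608/sin(48.5241°) = 17.164987
C = V + |VC|·bis = (26.7362,-45.3274)
T_A = V + ((C−V)·d_A)·d_A = V + 11.3684·d_A = (18.0631,-35.8315)
T_B = V + ((C−V)·d_B)·d_B = V + 11.3684·d_B = (35.0961,-35.5546)
sweep = 180° − θ = 82.9517°

center=(26.7362,-45.3274) T_A=(18.0631,-35.8315) T_B=(35.0961,-35.5546) sweep=82.9517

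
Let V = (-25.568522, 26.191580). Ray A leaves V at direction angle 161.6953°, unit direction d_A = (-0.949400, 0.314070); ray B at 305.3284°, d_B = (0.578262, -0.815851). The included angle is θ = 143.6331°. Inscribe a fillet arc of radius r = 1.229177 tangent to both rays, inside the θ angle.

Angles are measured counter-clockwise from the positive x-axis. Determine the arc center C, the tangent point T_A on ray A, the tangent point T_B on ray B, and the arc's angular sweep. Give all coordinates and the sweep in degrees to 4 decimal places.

bisector direction at 233.5119° = (-0.594657,-0.803980)
center distance |VC| = r/sin(θ/2) = 1.229177/sin(71.8166°) = 1.293786
C = V + |VC|·bis = (-26.3379,25.1514)
T_A = V + ((C−V)·d_A)·d_A = V + 0.4037·d_A = (-25.9518,26.3184)
T_B = V + ((C−V)·d_B)·d_B = V + 0.4037·d_B = (-25.3351,25.8622)
sweep = 180° − θ = 36.3669°

center=(-26.3379,25.1514) T_A=(-25.9518,26.3184) T_B=(-25.3351,25.8622) sweep=36.3669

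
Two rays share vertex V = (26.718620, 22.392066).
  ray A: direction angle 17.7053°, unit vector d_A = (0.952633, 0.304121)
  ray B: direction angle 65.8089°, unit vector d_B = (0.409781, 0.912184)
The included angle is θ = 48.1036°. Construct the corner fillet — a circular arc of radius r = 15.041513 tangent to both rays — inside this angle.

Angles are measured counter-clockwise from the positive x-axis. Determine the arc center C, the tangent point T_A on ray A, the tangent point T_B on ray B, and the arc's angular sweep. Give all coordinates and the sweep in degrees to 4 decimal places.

center=(54.2496,46.9705) T_A=(58.8240,32.6415) T_B=(40.5290,53.1343) sweep=131.8964

bisector direction at 41.7571° = (0.745975,0.665974)
center distance |VC| = r/sin(θ/2) = 15.041513/sin(24.0518°) = 36.906037
C = V + |VC|·bis = (54.2496,46.9705)
T_A = V + ((C−V)·d_A)·d_A = V + 33.7018·d_A = (58.8240,32.6415)
T_B = V + ((C−V)·d_B)·d_B = V + 33.7018·d_B = (40.5290,53.1343)
sweep = 180° − θ = 131.8964°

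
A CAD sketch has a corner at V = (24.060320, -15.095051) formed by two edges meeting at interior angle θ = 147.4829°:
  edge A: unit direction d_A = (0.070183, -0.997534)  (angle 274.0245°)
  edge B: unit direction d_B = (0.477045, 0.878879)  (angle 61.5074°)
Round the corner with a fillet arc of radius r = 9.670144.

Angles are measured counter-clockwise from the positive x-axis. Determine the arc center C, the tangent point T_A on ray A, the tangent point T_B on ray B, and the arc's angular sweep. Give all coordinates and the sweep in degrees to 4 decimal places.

bisector direction at 347.7660° = (0.977290,-0.211906)
center distance |VC| = r/sin(θ/2) = 9.670144/sin(73.7415°) = 10.072982
C = V + |VC|·bis = (33.9045,-17.2296)
T_A = V + ((C−V)·d_A)·d_A = V + 2.8202·d_A = (24.2582,-17.9083)
T_B = V + ((C−V)·d_B)·d_B = V + 2.8202·d_B = (25.4057,-12.6165)
sweep = 180° − θ = 32.5171°

center=(33.9045,-17.2296) T_A=(24.2582,-17.9083) T_B=(25.4057,-12.6165) sweep=32.5171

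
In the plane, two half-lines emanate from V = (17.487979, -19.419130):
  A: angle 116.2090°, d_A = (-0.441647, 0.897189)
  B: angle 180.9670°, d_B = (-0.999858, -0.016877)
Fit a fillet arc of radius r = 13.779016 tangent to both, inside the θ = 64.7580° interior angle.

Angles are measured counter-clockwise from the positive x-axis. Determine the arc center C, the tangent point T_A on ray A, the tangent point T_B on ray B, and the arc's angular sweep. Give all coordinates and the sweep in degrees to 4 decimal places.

center=(-4.4713,-6.0088) T_A=(7.8911,0.0767) T_B=(-4.2388,-19.7859) sweep=115.2420

bisector direction at 148.5880° = (-0.853442,0.521188)
center distance |VC| = r/sin(θ/2) = 13.779016/sin(32.3790°) = 25.730291
C = V + |VC|·bis = (-4.4713,-6.0088)
T_A = V + ((C−V)·d_A)·d_A = V + 21.7299·d_A = (7.8911,0.0767)
T_B = V + ((C−V)·d_B)·d_B = V + 21.7299·d_B = (-4.2388,-19.7859)
sweep = 180° − θ = 115.2420°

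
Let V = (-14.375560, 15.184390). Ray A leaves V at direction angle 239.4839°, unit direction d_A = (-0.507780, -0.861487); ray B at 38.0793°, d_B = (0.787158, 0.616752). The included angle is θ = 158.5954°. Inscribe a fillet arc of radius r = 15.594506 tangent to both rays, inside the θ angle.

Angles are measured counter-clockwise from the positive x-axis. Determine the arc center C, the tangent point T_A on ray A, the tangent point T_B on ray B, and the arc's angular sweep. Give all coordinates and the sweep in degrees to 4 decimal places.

bisector direction at 318.7816° = (0.752203,-0.658931)
center distance |VC| = r/sin(θ/2) = 15.594506/sin(79.2977°) = 15.870569
C = V + |VC|·bis = (-2.4377,4.7268)
T_A = V + ((C−V)·d_A)·d_A = V + 2.9473·d_A = (-15.8721,12.6454)
T_B = V + ((C−V)·d_B)·d_B = V + 2.9473·d_B = (-12.0556,17.0021)
sweep = 180° − θ = 21.4046°

center=(-2.4377,4.7268) T_A=(-15.8721,12.6454) T_B=(-12.0556,17.0021) sweep=21.4046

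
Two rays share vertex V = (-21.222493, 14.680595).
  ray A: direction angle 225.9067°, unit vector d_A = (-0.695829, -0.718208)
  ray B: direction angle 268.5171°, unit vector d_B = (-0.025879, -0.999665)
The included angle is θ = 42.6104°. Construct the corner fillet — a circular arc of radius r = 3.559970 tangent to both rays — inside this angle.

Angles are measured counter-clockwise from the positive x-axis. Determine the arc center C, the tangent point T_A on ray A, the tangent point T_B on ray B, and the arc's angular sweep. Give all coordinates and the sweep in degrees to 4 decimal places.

center=(-25.0175,5.6474) T_A=(-27.5743,8.1245) T_B=(-21.4587,5.5552) sweep=137.3896

bisector direction at 247.2119° = (-0.387324,-0.921944)
center distance |VC| = r/sin(θ/2) = 3.559970/sin(21.3052°) = 9.798016
C = V + |VC|·bis = (-25.0175,5.6474)
T_A = V + ((C−V)·d_A)·d_A = V + 9.1284·d_A = (-27.5743,8.1245)
T_B = V + ((C−V)·d_B)·d_B = V + 9.1284·d_B = (-21.4587,5.5552)
sweep = 180° − θ = 137.3896°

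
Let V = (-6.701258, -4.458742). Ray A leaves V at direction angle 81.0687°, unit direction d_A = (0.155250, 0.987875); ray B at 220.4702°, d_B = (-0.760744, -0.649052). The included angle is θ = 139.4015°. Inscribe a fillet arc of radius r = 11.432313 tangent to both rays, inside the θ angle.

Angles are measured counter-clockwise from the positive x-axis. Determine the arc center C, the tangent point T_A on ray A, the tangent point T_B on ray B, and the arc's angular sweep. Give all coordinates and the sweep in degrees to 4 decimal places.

center=(-17.3384,1.4936) T_A=(-6.0447,-0.2812) T_B=(-9.9183,-7.2034) sweep=40.5985

bisector direction at 150.7695° = (-0.872662,0.488325)
center distance |VC| = r/sin(θ/2) = 11.432313/sin(69.7007°) = 12.189351
C = V + |VC|·bis = (-17.3384,1.4936)
T_A = V + ((C−V)·d_A)·d_A = V + 4.2288·d_A = (-6.0447,-0.2812)
T_B = V + ((C−V)·d_B)·d_B = V + 4.2288·d_B = (-9.9183,-7.2034)
sweep = 180° − θ = 40.5985°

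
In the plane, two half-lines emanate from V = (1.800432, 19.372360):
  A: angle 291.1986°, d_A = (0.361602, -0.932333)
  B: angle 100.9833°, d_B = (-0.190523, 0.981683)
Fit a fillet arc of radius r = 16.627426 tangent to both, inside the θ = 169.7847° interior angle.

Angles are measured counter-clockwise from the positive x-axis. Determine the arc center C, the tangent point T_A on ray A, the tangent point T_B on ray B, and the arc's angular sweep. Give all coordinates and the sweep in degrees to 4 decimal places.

bisector direction at 16.0910° = (0.960823,0.277163)
center distance |VC| = r/sin(θ/2) = 16.627426/sin(84.8923°) = 16.693714
C = V + |VC|·bis = (17.8401,23.9992)
T_A = V + ((C−V)·d_A)·d_A = V + 1.4862·d_A = (2.3378,17.9867)
T_B = V + ((C−V)·d_B)·d_B = V + 1.4862·d_B = (1.5173,20.8313)
sweep = 180° − θ = 10.2153°

center=(17.8401,23.9992) T_A=(2.3378,17.9867) T_B=(1.5173,20.8313) sweep=10.2153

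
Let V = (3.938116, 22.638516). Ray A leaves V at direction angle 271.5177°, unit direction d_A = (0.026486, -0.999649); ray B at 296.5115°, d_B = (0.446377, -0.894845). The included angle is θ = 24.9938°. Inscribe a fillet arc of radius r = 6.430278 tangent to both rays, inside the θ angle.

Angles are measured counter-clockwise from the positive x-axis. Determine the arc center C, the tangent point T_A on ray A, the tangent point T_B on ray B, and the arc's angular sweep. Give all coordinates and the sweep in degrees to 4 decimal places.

bisector direction at 284.0146° = (0.242169,-0.970234)
center distance |VC| = r/sin(θ/2) = 6.430278/sin(12.4969°) = 29.716592
C = V + |VC|·bis = (11.1346,-6.1935)
T_A = V + ((C−V)·d_A)·d_A = V + 29.0125·d_A = (4.7065,-6.3638)
T_B = V + ((C−V)·d_B)·d_B = V + 29.0125·d_B = (16.8887,-3.3232)
sweep = 180° − θ = 155.0062°

center=(11.1346,-6.1935) T_A=(4.7065,-6.3638) T_B=(16.8887,-3.3232) sweep=155.0062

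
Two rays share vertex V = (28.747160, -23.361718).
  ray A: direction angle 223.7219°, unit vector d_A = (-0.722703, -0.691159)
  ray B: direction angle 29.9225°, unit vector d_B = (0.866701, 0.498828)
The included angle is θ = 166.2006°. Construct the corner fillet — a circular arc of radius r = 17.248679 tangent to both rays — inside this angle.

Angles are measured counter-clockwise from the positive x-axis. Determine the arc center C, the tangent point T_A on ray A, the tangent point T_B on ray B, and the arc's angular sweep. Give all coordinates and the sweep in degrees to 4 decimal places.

bisector direction at 306.8222° = (0.599334,-0.800499)
center distance |VC| = r/sin(θ/2) = 17.248679/sin(83.1003°) = 17.374506
C = V + |VC|·bis = (39.1603,-37.2700)
T_A = V + ((C−V)·d_A)·d_A = V + 2.0872·d_A = (27.2387,-24.8043)
T_B = V + ((C−V)·d_B)·d_B = V + 2.0872·d_B = (30.5562,-22.3206)
sweep = 180° − θ = 13.7994°

center=(39.1603,-37.2700) T_A=(27.2387,-24.8043) T_B=(30.5562,-22.3206) sweep=13.7994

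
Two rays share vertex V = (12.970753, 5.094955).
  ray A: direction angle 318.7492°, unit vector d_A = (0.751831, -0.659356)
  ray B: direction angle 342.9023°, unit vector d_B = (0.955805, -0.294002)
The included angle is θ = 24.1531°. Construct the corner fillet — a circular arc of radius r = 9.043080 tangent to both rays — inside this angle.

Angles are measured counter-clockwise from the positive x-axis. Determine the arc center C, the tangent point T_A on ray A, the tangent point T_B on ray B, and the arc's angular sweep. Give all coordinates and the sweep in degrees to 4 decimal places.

bisector direction at 330.8257° = (0.873141,-0.487467)
center distance |VC| = r/sin(θ/2) = 9.043080/sin(12.0765°) = 43.223167
C = V + |VC|·bis = (50.7107,-15.9749)
T_A = V + ((C−V)·d_A)·d_A = V + 42.2666·d_A = (44.7481,-22.7738)
T_B = V + ((C−V)·d_B)·d_B = V + 42.2666·d_B = (53.3694,-7.3315)
sweep = 180° − θ = 155.8469°

center=(50.7107,-15.9749) T_A=(44.7481,-22.7738) T_B=(53.3694,-7.3315) sweep=155.8469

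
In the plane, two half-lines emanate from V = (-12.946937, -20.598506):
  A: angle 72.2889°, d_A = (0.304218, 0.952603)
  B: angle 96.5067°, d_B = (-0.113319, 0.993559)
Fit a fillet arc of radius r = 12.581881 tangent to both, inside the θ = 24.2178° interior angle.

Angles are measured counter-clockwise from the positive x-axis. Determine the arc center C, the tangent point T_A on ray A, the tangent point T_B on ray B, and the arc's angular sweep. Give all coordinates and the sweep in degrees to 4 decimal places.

bisector direction at 84.3978° = (0.097621,0.995224)
center distance |VC| = r/sin(θ/2) = 12.581881/sin(12.1089°) = 59.979284
C = V + |VC|·bis = (-7.0917,39.0943)
T_A = V + ((C−V)·d_A)·d_A = V + 58.6448·d_A = (4.8938,35.2667)
T_B = V + ((C−V)·d_B)·d_B = V + 58.6448·d_B = (-19.5925,37.6685)
sweep = 180° − θ = 155.7822°

center=(-7.0917,39.0943) T_A=(4.8938,35.2667) T_B=(-19.5925,37.6685) sweep=155.7822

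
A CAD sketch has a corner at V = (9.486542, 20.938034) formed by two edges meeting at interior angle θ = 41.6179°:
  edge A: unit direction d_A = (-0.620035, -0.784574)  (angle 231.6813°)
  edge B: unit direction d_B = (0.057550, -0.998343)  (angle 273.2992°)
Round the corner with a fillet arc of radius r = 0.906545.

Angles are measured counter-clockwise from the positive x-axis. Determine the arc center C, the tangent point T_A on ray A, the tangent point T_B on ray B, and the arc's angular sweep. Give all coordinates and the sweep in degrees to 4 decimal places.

bisector direction at 252.4903° = (-0.300868,-0.953666)
center distance |VC| = r/sin(θ/2) = 0.906545/sin(20.8089°) = 2.551829
C = V + |VC|·bis = (8.7188,18.5044)
T_A = V + ((C−V)·d_A)·d_A = V + 2.3854·d_A = (8.0075,19.0665)
T_B = V + ((C−V)·d_B)·d_B = V + 2.3854·d_B = (9.6238,18.5566)
sweep = 180° − θ = 138.3821°

center=(8.7188,18.5044) T_A=(8.0075,19.0665) T_B=(9.6238,18.5566) sweep=138.3821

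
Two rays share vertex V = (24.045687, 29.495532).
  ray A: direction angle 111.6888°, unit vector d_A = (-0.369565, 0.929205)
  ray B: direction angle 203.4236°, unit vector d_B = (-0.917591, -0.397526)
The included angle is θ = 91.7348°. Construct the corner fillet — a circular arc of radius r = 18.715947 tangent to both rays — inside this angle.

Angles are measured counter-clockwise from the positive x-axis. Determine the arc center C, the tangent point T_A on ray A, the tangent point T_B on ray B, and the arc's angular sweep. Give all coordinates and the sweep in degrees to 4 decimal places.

bisector direction at 157.5562° = (-0.924254,0.381777)
center distance |VC| = r/sin(θ/2) = 18.715947/sin(45.8674°) = 26.076576
C = V + |VC|·bis = (-0.0557,39.4510)
T_A = V + ((C−V)·d_A)·d_A = V + 18.1577·d_A = (17.3352,46.3677)
T_B = V + ((C−V)·d_B)·d_B = V + 18.1577·d_B = (7.3844,22.2774)
sweep = 180° − θ = 88.2652°

center=(-0.0557,39.4510) T_A=(17.3352,46.3677) T_B=(7.3844,22.2774) sweep=88.2652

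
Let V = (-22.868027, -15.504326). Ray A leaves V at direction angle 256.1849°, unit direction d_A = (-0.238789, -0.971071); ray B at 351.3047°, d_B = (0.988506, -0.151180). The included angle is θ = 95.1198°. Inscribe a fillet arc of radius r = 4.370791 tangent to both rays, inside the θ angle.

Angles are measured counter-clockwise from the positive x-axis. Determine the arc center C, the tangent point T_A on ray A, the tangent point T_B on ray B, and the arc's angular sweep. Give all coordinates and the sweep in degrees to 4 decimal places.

center=(-19.5780,-20.4291) T_A=(-23.8224,-19.3854) T_B=(-18.9173,-16.1085) sweep=84.8802

bisector direction at 303.7448° = (0.555495,-0.831520)
center distance |VC| = r/sin(θ/2) = 4.370791/sin(47.5599°) = 5.922616
C = V + |VC|·bis = (-19.5780,-20.4291)
T_A = V + ((C−V)·d_A)·d_A = V + 3.9967·d_A = (-23.8224,-19.3854)
T_B = V + ((C−V)·d_B)·d_B = V + 3.9967·d_B = (-18.9173,-16.1085)
sweep = 180° − θ = 84.8802°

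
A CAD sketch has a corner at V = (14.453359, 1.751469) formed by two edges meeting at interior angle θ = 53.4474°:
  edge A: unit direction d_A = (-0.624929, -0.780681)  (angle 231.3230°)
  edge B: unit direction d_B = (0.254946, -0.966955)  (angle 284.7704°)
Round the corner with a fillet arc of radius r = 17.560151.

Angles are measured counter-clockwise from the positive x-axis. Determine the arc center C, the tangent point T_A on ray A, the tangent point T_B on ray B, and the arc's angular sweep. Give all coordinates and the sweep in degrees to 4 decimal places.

bisector direction at 258.0467° = (-0.207114,-0.978317)
center distance |VC| = r/sin(θ/2) = 17.560151/sin(26.7237°) = 39.049589
C = V + |VC|·bis = (6.3656,-36.4514)
T_A = V + ((C−V)·d_A)·d_A = V + 34.8785·d_A = (-7.3433,-25.4775)
T_B = V + ((C−V)·d_B)·d_B = V + 34.8785·d_B = (23.3455,-31.9745)
sweep = 180° − θ = 126.5526°

center=(6.3656,-36.4514) T_A=(-7.3433,-25.4775) T_B=(23.3455,-31.9745) sweep=126.5526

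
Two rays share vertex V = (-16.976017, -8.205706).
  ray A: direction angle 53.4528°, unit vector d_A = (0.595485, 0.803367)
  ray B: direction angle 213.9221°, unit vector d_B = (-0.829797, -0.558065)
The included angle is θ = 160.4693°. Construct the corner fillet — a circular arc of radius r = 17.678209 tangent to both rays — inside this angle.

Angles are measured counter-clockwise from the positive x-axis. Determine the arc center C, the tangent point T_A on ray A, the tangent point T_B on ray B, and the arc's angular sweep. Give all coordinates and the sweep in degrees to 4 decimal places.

bisector direction at 133.6874° = (-0.690724,0.723118)
center distance |VC| = r/sin(θ/2) = 17.678209/sin(80.2347°) = 17.938121
C = V + |VC|·bis = (-29.3663,4.7657)
T_A = V + ((C−V)·d_A)·d_A = V + 3.0425·d_A = (-15.1642,-5.7614)
T_B = V + ((C−V)·d_B)·d_B = V + 3.0425·d_B = (-19.5007,-9.9036)
sweep = 180° − θ = 19.5307°

center=(-29.3663,4.7657) T_A=(-15.1642,-5.7614) T_B=(-19.5007,-9.9036) sweep=19.5307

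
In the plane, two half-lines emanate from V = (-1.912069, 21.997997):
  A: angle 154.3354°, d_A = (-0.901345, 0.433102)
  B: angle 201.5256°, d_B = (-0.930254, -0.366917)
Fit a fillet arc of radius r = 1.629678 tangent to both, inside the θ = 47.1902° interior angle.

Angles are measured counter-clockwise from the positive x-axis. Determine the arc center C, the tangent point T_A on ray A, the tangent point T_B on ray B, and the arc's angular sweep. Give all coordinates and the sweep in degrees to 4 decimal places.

center=(-5.9809,22.1450) T_A=(-5.2750,23.6139) T_B=(-5.3829,20.6290) sweep=132.8098

bisector direction at 177.9305° = (-0.999348,0.036112)
center distance |VC| = r/sin(θ/2) = 1.629678/sin(23.5951°) = 4.071440
C = V + |VC|·bis = (-5.9809,22.1450)
T_A = V + ((C−V)·d_A)·d_A = V + 3.7311·d_A = (-5.2750,23.6139)
T_B = V + ((C−V)·d_B)·d_B = V + 3.7311·d_B = (-5.3829,20.6290)
sweep = 180° − θ = 132.8098°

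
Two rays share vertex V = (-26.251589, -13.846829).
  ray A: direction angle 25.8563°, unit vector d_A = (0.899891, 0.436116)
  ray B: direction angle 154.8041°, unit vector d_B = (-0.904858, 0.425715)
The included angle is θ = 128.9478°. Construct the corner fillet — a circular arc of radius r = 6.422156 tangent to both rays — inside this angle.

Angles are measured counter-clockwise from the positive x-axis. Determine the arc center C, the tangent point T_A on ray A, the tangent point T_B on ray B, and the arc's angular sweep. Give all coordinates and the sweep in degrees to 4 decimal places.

bisector direction at 90.3302° = (-0.005763,0.999983)
center distance |VC| = r/sin(θ/2) = 6.422156/sin(64.4739°) = 7.116837
C = V + |VC|·bis = (-26.2926,-6.7301)
T_A = V + ((C−V)·d_A)·d_A = V + 3.0668·d_A = (-23.4918,-12.5093)
T_B = V + ((C−V)·d_B)·d_B = V + 3.0668·d_B = (-29.0266,-12.5412)
sweep = 180° − θ = 51.0522°

center=(-26.2926,-6.7301) T_A=(-23.4918,-12.5093) T_B=(-29.0266,-12.5412) sweep=51.0522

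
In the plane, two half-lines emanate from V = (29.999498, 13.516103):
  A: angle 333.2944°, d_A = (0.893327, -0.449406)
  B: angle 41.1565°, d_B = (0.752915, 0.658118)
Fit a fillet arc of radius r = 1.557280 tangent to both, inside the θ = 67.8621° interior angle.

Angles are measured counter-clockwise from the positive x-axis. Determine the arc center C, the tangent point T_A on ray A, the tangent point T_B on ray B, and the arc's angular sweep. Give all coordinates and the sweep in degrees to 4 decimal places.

bisector direction at 7.2255° = (0.992059,0.125774)
center distance |VC| = r/sin(θ/2) = 1.557280/sin(33.9310°) = 2.789850
C = V + |VC|·bis = (32.7672,13.8670)
T_A = V + ((C−V)·d_A)·d_A = V + 2.3148·d_A = (32.0673,12.4758)
T_B = V + ((C−V)·d_B)·d_B = V + 2.3148·d_B = (31.7423,15.0395)
sweep = 180° − θ = 112.1379°

center=(32.7672,13.8670) T_A=(32.0673,12.4758) T_B=(31.7423,15.0395) sweep=112.1379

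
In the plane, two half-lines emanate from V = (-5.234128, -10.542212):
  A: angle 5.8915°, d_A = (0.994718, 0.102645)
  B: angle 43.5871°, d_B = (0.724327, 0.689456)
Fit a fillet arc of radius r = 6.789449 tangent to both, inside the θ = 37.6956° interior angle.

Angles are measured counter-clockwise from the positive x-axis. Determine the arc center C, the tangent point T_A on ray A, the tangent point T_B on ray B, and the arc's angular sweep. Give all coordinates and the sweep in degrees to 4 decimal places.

center=(13.8534,-1.7471) T_A=(14.5503,-8.5007) T_B=(9.1724,3.1707) sweep=142.3044

bisector direction at 24.7393° = (0.908221,0.418490)
center distance |VC| = r/sin(θ/2) = 6.789449/sin(18.8478°) = 21.016365
C = V + |VC|·bis = (13.8534,-1.7471)
T_A = V + ((C−V)·d_A)·d_A = V + 19.8895·d_A = (14.5503,-8.5007)
T_B = V + ((C−V)·d_B)·d_B = V + 19.8895·d_B = (9.1724,3.1707)
sweep = 180° − θ = 142.3044°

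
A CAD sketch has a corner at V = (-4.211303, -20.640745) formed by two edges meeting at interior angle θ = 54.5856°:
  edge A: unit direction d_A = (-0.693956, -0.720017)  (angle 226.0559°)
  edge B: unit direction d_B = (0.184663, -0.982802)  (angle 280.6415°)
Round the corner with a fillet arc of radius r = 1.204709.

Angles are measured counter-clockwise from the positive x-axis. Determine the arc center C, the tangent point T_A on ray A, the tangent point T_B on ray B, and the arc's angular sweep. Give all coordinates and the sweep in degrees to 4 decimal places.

bisector direction at 253.3487° = (-0.286546,-0.958066)
center distance |VC| = r/sin(θ/2) = 1.204709/sin(27.2928°) = 2.627283
C = V + |VC|·bis = (-4.9641,-23.1579)
T_A = V + ((C−V)·d_A)·d_A = V + 2.3348·d_A = (-5.8316,-22.3218)
T_B = V + ((C−V)·d_B)·d_B = V + 2.3348·d_B = (-3.7802,-22.9354)
sweep = 180° − θ = 125.4144°

center=(-4.9641,-23.1579) T_A=(-5.8316,-22.3218) T_B=(-3.7802,-22.9354) sweep=125.4144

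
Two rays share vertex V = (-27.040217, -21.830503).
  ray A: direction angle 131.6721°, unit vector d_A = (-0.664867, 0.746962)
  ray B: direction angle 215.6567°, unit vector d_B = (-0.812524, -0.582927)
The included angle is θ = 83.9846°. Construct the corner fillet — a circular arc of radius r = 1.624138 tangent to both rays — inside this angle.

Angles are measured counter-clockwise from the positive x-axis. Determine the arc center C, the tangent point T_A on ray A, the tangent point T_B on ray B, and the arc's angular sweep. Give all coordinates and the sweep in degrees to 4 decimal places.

bisector direction at 173.6644° = (-0.993893,0.110352)
center distance |VC| = r/sin(θ/2) = 1.624138/sin(41.9923°) = 2.427599
C = V + |VC|·bis = (-29.4530,-21.5626)
T_A = V + ((C−V)·d_A)·d_A = V + 1.8043·d_A = (-28.2398,-20.4828)
T_B = V + ((C−V)·d_B)·d_B = V + 1.8043·d_B = (-28.5062,-22.8823)
sweep = 180° − θ = 96.0154°

center=(-29.4530,-21.5626) T_A=(-28.2398,-20.4828) T_B=(-28.5062,-22.8823) sweep=96.0154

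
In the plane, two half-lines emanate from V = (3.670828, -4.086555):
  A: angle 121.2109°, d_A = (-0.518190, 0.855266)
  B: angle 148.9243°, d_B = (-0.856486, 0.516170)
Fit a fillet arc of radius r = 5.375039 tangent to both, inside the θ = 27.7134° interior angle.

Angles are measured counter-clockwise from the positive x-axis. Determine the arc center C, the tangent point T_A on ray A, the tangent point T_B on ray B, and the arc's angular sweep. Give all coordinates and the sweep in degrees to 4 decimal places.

bisector direction at 135.0676° = (-0.707941,0.706272)
center distance |VC| = r/sin(θ/2) = 5.375039/sin(13.8567°) = 22.443279
C = V + |VC|·bis = (-12.2177,11.7645)
T_A = V + ((C−V)·d_A)·d_A = V + 21.7901·d_A = (-7.6206,14.5498)
T_B = V + ((C−V)·d_B)·d_B = V + 21.7901·d_B = (-14.9921,7.1609)
sweep = 180° − θ = 152.2866°

center=(-12.2177,11.7645) T_A=(-7.6206,14.5498) T_B=(-14.9921,7.1609) sweep=152.2866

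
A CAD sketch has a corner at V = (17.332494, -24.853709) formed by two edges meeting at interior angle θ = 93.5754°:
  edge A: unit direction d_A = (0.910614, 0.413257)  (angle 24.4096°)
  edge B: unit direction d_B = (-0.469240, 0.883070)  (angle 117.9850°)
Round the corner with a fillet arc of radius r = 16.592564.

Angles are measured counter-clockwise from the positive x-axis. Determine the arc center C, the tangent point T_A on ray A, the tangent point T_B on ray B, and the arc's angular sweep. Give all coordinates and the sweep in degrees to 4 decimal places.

center=(24.6703,-3.3024) T_A=(31.5273,-18.4118) T_B=(10.0179,-11.0883) sweep=86.4246

bisector direction at 71.1973° = (0.322310,0.946634)
center distance |VC| = r/sin(θ/2) = 16.592564/sin(46.7877°) = 22.766288
C = V + |VC|·bis = (24.6703,-3.3024)
T_A = V + ((C−V)·d_A)·d_A = V + 15.5882·d_A = (31.5273,-18.4118)
T_B = V + ((C−V)·d_B)·d_B = V + 15.5882·d_B = (10.0179,-11.0883)
sweep = 180° − θ = 86.4246°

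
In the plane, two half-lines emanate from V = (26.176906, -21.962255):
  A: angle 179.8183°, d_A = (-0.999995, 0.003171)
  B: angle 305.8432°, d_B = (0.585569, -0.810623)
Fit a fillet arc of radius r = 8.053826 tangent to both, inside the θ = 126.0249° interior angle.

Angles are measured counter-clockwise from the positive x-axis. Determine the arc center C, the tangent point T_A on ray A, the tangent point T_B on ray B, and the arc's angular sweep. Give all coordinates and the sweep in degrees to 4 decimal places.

bisector direction at 242.8308° = (-0.456621,-0.889662)
center distance |VC| = r/sin(θ/2) = 8.053826/sin(63.0125°) = 9.038020
C = V + |VC|·bis = (22.0500,-30.0030)
T_A = V + ((C−V)·d_A)·d_A = V + 4.1014·d_A = (22.0755,-21.9492)
T_B = V + ((C−V)·d_B)·d_B = V + 4.1014·d_B = (28.5786,-25.2870)
sweep = 180° − θ = 53.9751°

center=(22.0500,-30.0030) T_A=(22.0755,-21.9492) T_B=(28.5786,-25.2870) sweep=53.9751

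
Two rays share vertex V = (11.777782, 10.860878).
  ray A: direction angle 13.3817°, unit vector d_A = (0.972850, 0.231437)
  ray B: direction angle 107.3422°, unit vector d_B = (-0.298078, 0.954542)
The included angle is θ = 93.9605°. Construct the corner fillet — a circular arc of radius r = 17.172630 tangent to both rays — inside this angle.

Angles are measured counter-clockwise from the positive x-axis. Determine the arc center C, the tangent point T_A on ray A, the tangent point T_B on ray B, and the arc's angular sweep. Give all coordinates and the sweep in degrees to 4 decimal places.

center=(23.3931,31.2760) T_A=(27.3675,14.5696) T_B=(7.0011,26.1572) sweep=86.0395

bisector direction at 60.3620° = (0.494519,0.869167)
center distance |VC| = r/sin(θ/2) = 17.172630/sin(46.9802°) = 23.488160
C = V + |VC|·bis = (23.3931,31.2760)
T_A = V + ((C−V)·d_A)·d_A = V + 16.0248·d_A = (27.3675,14.5696)
T_B = V + ((C−V)·d_B)·d_B = V + 16.0248·d_B = (7.0011,26.1572)
sweep = 180° − θ = 86.0395°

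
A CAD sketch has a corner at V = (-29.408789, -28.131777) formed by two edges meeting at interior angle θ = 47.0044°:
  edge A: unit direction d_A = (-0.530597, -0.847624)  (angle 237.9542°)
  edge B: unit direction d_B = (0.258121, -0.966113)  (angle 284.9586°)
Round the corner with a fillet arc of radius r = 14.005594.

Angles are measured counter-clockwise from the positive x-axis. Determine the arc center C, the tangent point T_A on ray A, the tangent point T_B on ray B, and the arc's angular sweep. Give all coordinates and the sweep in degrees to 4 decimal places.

center=(-34.6264,-62.8628) T_A=(-46.4979,-55.4314) T_B=(-21.0954,-59.2476) sweep=132.9956

bisector direction at 261.4564° = (-0.148562,-0.988903)
center distance |VC| = r/sin(θ/2) = 14.005594/sin(23.5022°) = 35.120727
C = V + |VC|·bis = (-34.6264,-62.8628)
T_A = V + ((C−V)·d_A)·d_A = V + 32.2073·d_A = (-46.4979,-55.4314)
T_B = V + ((C−V)·d_B)·d_B = V + 32.2073·d_B = (-21.0954,-59.2476)
sweep = 180° − θ = 132.9956°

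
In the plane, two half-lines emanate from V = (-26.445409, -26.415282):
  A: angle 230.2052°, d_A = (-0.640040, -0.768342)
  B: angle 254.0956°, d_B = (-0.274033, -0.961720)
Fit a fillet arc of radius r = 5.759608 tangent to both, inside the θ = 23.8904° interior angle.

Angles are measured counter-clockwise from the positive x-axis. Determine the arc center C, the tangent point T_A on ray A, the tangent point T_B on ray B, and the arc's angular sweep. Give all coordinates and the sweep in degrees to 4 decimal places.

bisector direction at 242.1504° = (-0.467152,-0.884177)
center distance |VC| = r/sin(θ/2) = 5.759608/sin(11.9452°) = 27.827412
C = V + |VC|·bis = (-39.4450,-51.0196)
T_A = V + ((C−V)·d_A)·d_A = V + 27.2248·d_A = (-43.8704,-47.3333)
T_B = V + ((C−V)·d_B)·d_B = V + 27.2248·d_B = (-33.9059,-52.5980)
sweep = 180° − θ = 156.1096°

center=(-39.4450,-51.0196) T_A=(-43.8704,-47.3333) T_B=(-33.9059,-52.5980) sweep=156.1096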